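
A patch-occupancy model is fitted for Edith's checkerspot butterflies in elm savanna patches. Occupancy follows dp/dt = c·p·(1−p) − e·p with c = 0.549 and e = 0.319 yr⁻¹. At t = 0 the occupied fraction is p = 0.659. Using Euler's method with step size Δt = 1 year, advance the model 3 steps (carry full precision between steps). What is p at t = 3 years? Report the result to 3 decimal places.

Update rule: p ← p + [c·p·(1−p) − e·p]·Δt with Δt = 1.
step 1: Δp = -0.08685, p = 0.57215
step 2: Δp = -0.04812, p = 0.52403
step 3: Δp = -0.03023, p = 0.49379

0.494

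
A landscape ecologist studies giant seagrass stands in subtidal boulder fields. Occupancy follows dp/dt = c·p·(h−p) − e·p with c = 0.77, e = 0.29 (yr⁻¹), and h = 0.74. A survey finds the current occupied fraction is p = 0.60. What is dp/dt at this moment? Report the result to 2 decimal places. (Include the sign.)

-0.11

Colonization term: c·p·(h−p) = 0.77×0.60×0.1400 = 0.06468.
Extinction term: e·p = 0.17400.
dp/dt = 0.06468 − 0.17400 = -0.10932.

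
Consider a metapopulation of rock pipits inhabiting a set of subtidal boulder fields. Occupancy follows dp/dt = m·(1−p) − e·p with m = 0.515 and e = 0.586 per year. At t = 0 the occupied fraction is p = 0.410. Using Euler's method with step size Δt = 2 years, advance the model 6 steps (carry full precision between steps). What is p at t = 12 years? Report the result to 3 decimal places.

0.294

Update rule: p ← p + [m·(1−p) − e·p]·Δt with Δt = 2.
step 1: Δp = +0.12718, p = 0.53718
step 2: Δp = -0.15287, p = 0.38431
step 3: Δp = +0.18375, p = 0.56806
step 4: Δp = -0.22087, p = 0.34719
step 5: Δp = +0.26548, p = 0.61268
step 6: Δp = -0.31911, p = 0.29356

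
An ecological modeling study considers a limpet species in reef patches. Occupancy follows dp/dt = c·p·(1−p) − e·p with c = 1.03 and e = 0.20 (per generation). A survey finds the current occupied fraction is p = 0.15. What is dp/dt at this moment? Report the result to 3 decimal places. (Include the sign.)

0.101

Colonization term: c·p·(1−p) = 1.03×0.15×0.8500 = 0.13132.
Extinction term: e·p = 0.03000.
dp/dt = 0.13132 − 0.03000 = 0.10132.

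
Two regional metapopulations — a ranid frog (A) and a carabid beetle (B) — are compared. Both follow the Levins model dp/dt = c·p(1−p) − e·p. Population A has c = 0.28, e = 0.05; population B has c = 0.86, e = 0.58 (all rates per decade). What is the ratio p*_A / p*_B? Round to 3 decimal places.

2.523

A: p*_A = 1 − 0.05/0.28 = 0.8214.
B: p*_B = 1 − 0.58/0.86 = 0.3256.
p*_A / p*_B = 0.8214/0.3256 = 2.5230.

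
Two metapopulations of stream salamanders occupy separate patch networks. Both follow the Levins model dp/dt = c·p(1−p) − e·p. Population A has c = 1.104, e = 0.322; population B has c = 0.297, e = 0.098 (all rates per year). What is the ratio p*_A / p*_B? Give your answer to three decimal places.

A: p*_A = 1 − 0.322/1.104 = 0.7083.
B: p*_B = 1 − 0.098/0.297 = 0.6700.
p*_A / p*_B = 0.7083/0.6700 = 1.0572.

1.057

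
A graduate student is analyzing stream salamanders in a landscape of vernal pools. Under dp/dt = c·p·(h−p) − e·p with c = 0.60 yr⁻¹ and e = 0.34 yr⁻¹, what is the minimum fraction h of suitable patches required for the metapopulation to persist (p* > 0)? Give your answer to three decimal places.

0.567

p* = h − e/c is positive only when h > e/c.
h_min = e/c = 0.34/0.60 = 0.5667.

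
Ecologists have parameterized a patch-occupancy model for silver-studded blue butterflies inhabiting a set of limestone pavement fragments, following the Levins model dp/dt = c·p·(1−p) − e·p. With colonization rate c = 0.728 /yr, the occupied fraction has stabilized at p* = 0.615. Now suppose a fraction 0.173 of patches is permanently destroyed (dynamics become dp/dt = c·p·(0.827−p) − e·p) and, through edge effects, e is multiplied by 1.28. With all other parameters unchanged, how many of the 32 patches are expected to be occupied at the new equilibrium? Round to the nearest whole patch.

Balance c(1−p*) = e gives e = 0.728×(1 − 0.61500) = 0.28028.
New p* = 0.827 − e/c = 0.827 − 0.35876/0.72800 = 0.33420.
Expected occupied = 32 × 0.33420 = 10.69 ≈ 11.

11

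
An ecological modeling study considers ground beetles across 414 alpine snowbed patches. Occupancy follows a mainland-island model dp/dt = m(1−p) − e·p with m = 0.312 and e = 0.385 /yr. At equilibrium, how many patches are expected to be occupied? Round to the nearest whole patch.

p* = m/(m+e) = 0.312/0.6970 = 0.4476.
Expected occupied patches = N × p* = 414 × 0.4476 = 185.32 ≈ 185.

185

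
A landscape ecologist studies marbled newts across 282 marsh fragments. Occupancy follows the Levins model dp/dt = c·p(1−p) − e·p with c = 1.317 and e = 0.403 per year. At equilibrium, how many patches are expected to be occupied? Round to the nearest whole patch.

196

p* = 1 − e/c = 1 − 0.403/1.317 = 0.6940.
Expected occupied patches = N × p* = 282 × 0.6940 = 195.71 ≈ 196.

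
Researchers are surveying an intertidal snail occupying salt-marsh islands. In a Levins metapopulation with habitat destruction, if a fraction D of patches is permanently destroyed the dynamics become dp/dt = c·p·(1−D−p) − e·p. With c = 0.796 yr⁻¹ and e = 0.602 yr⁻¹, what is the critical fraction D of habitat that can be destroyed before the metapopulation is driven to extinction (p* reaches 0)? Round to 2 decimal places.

The nontrivial equilibrium is p* = (1−D) − e/c; extinction occurs when this hits zero.
So D_crit = 1 − e/c = 1 − 0.602/0.796 = 1 − 0.7563 = 0.2437.
Note this equals the original equilibrium occupancy — the Levins extinction-debt result.

0.24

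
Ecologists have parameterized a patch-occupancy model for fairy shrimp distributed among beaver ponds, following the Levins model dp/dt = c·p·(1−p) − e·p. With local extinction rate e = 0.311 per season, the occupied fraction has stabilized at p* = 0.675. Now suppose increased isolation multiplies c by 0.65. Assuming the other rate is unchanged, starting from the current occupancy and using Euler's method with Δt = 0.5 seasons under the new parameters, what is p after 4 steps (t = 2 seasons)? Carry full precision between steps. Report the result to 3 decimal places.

Balance c(1−p*) = e gives c = e/(1 − 0.67500) = 0.311/0.32500 = 0.95692.
Starting from p₀ = 0.67500; update p ← p + (dp/dt)·Δt with the new parameters.
  1  |  dp/dt·Δt = -0.036737  |  p_1 = 0.638263
  2  |  dp/dt·Δt = -0.027445  |  p_2 = 0.610818
  3  |  dp/dt·Δt = -0.021051  |  p_3 = 0.589766
  4  |  dp/dt·Δt = -0.016465  |  p_4 = 0.573302

0.573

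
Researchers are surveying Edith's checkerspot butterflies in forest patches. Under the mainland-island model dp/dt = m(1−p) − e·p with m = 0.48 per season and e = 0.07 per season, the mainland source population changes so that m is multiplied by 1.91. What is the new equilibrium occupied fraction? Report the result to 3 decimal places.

Before: p* = 0.48/(0.48+0.07) = 0.8727.
After: m = 0.9168, e = 0.07; p* = 0.9168/0.9868 = 0.9291.

0.929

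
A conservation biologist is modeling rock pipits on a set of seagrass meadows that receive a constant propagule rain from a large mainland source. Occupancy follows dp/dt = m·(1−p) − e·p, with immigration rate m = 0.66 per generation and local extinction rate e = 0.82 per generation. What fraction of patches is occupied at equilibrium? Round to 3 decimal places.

0.446

At equilibrium the propagule rain into empty patches balances local extinction: m(1−p*) = e·p*.
p* = m/(m+e) = 0.66/(0.66+0.82) = 0.66/1.4800 = 0.4459.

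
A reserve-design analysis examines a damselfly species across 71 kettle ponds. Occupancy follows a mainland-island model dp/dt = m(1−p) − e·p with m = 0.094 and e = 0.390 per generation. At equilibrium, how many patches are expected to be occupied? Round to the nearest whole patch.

p* = m/(m+e) = 0.094/0.4840 = 0.1942.
Expected occupied patches = N × p* = 71 × 0.1942 = 13.79 ≈ 14.

14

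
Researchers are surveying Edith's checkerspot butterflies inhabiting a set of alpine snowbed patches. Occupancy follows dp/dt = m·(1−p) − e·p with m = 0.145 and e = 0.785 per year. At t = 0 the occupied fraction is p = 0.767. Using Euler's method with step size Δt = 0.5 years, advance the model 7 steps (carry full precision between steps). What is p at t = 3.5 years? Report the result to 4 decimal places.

Update rule: p ← p + [m·(1−p) − e·p]·Δt with Δt = 0.5.
p: 0.76700 → 0.48284  (Δp = -0.28416)
p: 0.48284 → 0.33082  (Δp = -0.15202)
p: 0.33082 → 0.24949  (Δp = -0.08133)
p: 0.24949 → 0.20598  (Δp = -0.04351)
p: 0.20598 → 0.18270  (Δp = -0.02328)
p: 0.18270 → 0.17024  (Δp = -0.01245)
p: 0.17024 → 0.16358  (Δp = -0.00666)

0.1636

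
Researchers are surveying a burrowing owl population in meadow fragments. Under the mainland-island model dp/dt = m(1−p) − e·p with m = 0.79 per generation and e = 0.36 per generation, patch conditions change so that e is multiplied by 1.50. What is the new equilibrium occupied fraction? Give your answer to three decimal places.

Before: p* = 0.79/(0.79+0.36) = 0.6870.
After: m = 0.79, e = 0.54; p* = 0.79/1.3300 = 0.5940.

0.594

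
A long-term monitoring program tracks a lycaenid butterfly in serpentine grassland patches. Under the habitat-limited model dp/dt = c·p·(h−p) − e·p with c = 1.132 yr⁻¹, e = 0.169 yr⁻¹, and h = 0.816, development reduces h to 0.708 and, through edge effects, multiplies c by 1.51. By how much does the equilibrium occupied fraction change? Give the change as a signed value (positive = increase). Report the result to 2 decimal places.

Before: p* = h − e/c = 0.816 − 0.169/1.132 = 0.816 − 0.1493 = 0.6667.
After: c = 1.70932, e = 0.169, h = 0.708; p* = 0.708 − 0.169/1.70932 = 0.6091.
Δp* = 0.6091 − 0.6667 = -0.0576.

-0.06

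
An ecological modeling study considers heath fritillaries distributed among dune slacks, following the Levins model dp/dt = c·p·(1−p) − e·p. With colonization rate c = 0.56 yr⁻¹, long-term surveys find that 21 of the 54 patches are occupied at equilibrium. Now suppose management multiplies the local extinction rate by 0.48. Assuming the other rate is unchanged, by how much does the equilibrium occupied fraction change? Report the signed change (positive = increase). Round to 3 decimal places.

0.318

Observed p* = 21/54 = 0.38889.
Balance c(1−p*) = e gives e = 0.56×(1 − 0.38889) = 0.34222.
New p* = 1 − e/c = 1 − 0.16427/0.56000 = 0.70666.
Δp* = 0.70666 − 0.38889 = +0.31777.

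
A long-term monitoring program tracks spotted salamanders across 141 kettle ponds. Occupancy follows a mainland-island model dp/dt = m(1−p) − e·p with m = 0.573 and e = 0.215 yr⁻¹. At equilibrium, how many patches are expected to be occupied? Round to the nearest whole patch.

p* = m/(m+e) = 0.573/0.7880 = 0.7272.
Expected occupied patches = N × p* = 141 × 0.7272 = 102.53 ≈ 103.

103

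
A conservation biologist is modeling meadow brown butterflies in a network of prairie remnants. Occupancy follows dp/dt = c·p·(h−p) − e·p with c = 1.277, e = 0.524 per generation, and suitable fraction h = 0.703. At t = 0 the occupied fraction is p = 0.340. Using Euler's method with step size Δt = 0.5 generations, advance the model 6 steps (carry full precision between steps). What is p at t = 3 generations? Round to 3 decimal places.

Update rule: p ← p + [c·p·(h−p) − e·p]·Δt with Δt = 0.5.
step 1: Δp = -0.01028, p = 0.32972
step 2: Δp = -0.00780, p = 0.32192
step 3: Δp = -0.00601, p = 0.31591
step 4: Δp = -0.00469, p = 0.31122
step 5: Δp = -0.00369, p = 0.30753
step 6: Δp = -0.00292, p = 0.30461

0.305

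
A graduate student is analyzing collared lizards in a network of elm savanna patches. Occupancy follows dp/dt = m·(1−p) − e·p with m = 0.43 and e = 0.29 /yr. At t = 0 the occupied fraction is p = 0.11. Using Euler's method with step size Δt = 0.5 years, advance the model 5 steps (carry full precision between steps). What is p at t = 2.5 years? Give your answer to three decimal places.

Update rule: p ← p + [m·(1−p) − e·p]·Δt with Δt = 0.5.
t = 0.5: p = 0.11000 + (+0.17540) = 0.28540
t = 1: p = 0.28540 + (+0.11226) = 0.39766
t = 1.5: p = 0.39766 + (+0.07184) = 0.46950
t = 2: p = 0.46950 + (+0.04598) = 0.51548
t = 2.5: p = 0.51548 + (+0.02943) = 0.54491

0.545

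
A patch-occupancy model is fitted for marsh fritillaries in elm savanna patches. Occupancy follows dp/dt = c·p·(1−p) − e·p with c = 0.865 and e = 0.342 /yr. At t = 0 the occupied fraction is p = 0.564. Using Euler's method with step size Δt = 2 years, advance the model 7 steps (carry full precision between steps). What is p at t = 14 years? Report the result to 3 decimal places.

Update rule: p ← p + [c·p·(1−p) − e·p]·Δt with Δt = 2.
p: 0.56400 → 0.60364  (Δp = +0.03964)
p: 0.60364 → 0.60467  (Δp = +0.00103)
p: 0.60467 → 0.60462  (Δp = -0.00005)
p: 0.60462 → 0.60462  (Δp = +0.00000)
p: 0.60462 → 0.60462  (Δp = -0.00000)
p: 0.60462 → 0.60462  (Δp = +0.00000)
p: 0.60462 → 0.60462  (Δp = -0.00000)

0.605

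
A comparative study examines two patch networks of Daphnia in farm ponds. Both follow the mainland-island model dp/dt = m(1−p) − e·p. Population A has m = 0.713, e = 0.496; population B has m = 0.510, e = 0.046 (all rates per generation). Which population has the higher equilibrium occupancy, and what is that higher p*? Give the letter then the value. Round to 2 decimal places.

A: p*_A = m/(m+e) = 0.713/1.2090 = 0.5897.
B: p*_B = 0.510/0.5560 = 0.9173.
B is higher at 0.9173.

B, 0.92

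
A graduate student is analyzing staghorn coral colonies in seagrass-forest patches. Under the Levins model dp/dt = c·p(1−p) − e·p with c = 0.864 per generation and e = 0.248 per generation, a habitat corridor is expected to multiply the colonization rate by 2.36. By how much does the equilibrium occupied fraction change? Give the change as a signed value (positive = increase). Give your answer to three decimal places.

Before: p* = 1 − 0.248/0.864 = 0.7130.
After the change, c = 2.03904, e = 0.248, so p* = 1 − 0.248/2.03904 = 0.8784.
Δp* = 0.8784 − 0.7130 = +0.1654.

0.165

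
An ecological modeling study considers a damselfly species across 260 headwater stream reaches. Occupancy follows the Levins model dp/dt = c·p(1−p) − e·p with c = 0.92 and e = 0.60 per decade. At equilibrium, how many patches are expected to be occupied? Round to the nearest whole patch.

p* = 1 − e/c = 1 − 0.60/0.92 = 0.3478.
Expected occupied patches = N × p* = 260 × 0.3478 = 90.43 ≈ 90.

90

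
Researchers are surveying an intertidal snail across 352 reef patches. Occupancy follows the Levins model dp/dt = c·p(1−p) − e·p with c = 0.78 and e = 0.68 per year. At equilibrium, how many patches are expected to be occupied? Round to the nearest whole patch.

45

p* = 1 − e/c = 1 − 0.68/0.78 = 0.1282.
Expected occupied patches = N × p* = 352 × 0.1282 = 45.13 ≈ 45.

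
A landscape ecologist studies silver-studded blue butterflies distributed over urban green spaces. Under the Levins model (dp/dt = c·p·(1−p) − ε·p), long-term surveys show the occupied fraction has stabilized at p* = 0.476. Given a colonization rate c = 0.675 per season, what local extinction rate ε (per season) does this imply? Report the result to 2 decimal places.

At equilibrium c(1−p*) = ε.
ε = 0.675 × (1 − 0.476) = 0.675 × 0.5240 = 0.3537.

0.35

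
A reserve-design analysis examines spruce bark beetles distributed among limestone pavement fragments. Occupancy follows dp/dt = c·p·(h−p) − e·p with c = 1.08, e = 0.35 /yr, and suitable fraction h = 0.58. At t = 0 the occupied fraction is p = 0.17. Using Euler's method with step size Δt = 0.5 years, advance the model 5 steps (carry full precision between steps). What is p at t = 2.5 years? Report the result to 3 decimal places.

0.205

Update rule: p ← p + [c·p·(h−p) − e·p]·Δt with Δt = 0.5.
step 1: Δp = +0.00789, p = 0.17789
step 2: Δp = +0.00750, p = 0.18538
step 3: Δp = +0.00706, p = 0.19245
step 4: Δp = +0.00660, p = 0.19904
step 5: Δp = +0.00611, p = 0.20516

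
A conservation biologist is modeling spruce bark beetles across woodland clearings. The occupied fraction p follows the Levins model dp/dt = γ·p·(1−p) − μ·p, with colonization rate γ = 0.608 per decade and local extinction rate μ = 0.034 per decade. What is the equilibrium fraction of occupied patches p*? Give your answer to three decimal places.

0.944

At equilibrium, colonization balances extinction: γ·p*·(1−p*) = μ·p*.
So p* = 1 − μ/γ = 1 − 0.034/0.608 = 1 − 0.0559 = 0.9441.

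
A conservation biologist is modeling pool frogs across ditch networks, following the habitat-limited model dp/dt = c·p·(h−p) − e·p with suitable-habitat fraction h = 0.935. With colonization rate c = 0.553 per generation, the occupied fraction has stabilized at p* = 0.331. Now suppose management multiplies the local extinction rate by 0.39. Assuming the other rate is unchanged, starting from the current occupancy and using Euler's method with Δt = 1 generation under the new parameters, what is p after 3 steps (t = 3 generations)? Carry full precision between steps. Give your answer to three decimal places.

Balance c(h−p*) = e gives e = 0.553×(0.935 − 0.33100) = 0.33401.
Starting from p₀ = 0.33100; update p ← p + (dp/dt)·Δt with the new parameters.
step 1: Δp = +0.06744, p = 0.39844
step 2: Δp = +0.06632, p = 0.46476
step 3: Δp = +0.06032, p = 0.52508

0.525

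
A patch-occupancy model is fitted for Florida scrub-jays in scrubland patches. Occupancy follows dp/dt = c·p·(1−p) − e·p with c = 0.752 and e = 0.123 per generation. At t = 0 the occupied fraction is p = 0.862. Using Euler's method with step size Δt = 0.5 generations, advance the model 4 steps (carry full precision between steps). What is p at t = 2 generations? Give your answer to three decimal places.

Update rule: p ← p + [c·p·(1−p) − e·p]·Δt with Δt = 0.5.
  1  |  dp/dt·Δt = -0.008286  |  p_1 = 0.853714
  2  |  dp/dt·Δt = -0.005546  |  p_2 = 0.848168
  3  |  dp/dt·Δt = -0.003741  |  p_3 = 0.844427
  4  |  dp/dt·Δt = -0.002537  |  p_4 = 0.841890

0.842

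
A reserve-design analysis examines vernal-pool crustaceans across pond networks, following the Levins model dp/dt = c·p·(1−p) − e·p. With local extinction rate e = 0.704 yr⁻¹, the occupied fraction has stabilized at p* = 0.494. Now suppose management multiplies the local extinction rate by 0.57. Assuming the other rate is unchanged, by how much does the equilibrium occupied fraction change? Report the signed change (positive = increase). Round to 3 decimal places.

0.218

Balance c(1−p*) = e gives c = e/(1 − 0.49400) = 0.704/0.50600 = 1.39130.
New p* = 1 − e/c = 1 − 0.40128/1.39130 = 0.71158.
Δp* = 0.71158 − 0.49400 = +0.21758.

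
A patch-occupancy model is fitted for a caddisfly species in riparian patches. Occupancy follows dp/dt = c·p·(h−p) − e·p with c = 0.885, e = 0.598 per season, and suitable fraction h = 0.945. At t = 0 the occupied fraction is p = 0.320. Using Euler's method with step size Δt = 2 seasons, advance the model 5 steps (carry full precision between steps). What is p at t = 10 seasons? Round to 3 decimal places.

Update rule: p ← p + [c·p·(h−p) − e·p]·Δt with Δt = 2.
  1  |  dp/dt·Δt = -0.028720  |  p_1 = 0.291280
  2  |  dp/dt·Δt = -0.011335  |  p_2 = 0.279945
  3  |  dp/dt·Δt = -0.005278  |  p_3 = 0.274667
  4  |  dp/dt·Δt = -0.002612  |  p_4 = 0.272055
  5  |  dp/dt·Δt = -0.001330  |  p_5 = 0.270725

0.271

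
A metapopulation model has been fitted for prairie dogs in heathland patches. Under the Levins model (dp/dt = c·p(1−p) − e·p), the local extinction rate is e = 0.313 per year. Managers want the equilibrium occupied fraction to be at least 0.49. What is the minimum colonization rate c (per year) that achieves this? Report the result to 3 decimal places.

p* = 1 − e/c ≥ 0.49 requires e/c ≤ 0.5100, i.e. c ≥ e/0.5100.
c_min = 0.313/0.5100 = 0.6137.

0.614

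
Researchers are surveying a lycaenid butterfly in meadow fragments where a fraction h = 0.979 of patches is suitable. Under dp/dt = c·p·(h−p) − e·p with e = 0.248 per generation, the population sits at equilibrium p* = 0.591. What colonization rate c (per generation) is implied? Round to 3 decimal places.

0.639

At equilibrium c(h−p*) = e, so c = e/(h−p*).
c = 0.248/(0.979 − 0.591) = 0.248/0.3880 = 0.6392.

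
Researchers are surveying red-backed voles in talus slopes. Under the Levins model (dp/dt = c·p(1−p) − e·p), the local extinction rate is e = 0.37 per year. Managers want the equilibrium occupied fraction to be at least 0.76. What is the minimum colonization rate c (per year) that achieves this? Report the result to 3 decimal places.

1.542

p* = 1 − e/c ≥ 0.76 requires e/c ≤ 0.2400, i.e. c ≥ e/0.2400.
c_min = 0.37/0.2400 = 1.5417.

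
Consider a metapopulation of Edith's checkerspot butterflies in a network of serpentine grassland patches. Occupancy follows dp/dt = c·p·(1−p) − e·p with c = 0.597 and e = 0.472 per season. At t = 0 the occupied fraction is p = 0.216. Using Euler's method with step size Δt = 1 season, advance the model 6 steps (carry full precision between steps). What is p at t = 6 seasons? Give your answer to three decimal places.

0.212

Update rule: p ← p + [c·p·(1−p) − e·p]·Δt with Δt = 1.
p: 0.21600 → 0.21515  (Δp = -0.00085)
p: 0.21515 → 0.21441  (Δp = -0.00074)
p: 0.21441 → 0.21376  (Δp = -0.00064)
p: 0.21376 → 0.21320  (Δp = -0.00056)
p: 0.21320 → 0.21272  (Δp = -0.00049)
p: 0.21272 → 0.21229  (Δp = -0.00042)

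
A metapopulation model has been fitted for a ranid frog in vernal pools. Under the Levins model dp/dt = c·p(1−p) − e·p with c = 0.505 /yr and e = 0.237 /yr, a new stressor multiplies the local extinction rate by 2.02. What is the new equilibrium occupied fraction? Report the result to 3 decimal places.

0.052

Before: p* = 1 − 0.237/0.505 = 0.5307.
After the change, c = 0.505, e = 0.47874, so p* = 1 − 0.47874/0.505 = 0.0520.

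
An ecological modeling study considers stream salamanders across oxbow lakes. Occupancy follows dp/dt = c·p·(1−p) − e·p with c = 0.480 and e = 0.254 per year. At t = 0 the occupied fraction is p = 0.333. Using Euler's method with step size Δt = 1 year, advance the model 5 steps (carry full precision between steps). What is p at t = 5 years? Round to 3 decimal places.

0.419

Update rule: p ← p + [c·p·(1−p) − e·p]·Δt with Δt = 1.
p: 0.33300 → 0.35503  (Δp = +0.02203)
p: 0.35503 → 0.37477  (Δp = +0.01973)
p: 0.37477 → 0.39205  (Δp = +0.01728)
p: 0.39205 → 0.40687  (Δp = +0.01483)
p: 0.40687 → 0.41936  (Δp = +0.01249)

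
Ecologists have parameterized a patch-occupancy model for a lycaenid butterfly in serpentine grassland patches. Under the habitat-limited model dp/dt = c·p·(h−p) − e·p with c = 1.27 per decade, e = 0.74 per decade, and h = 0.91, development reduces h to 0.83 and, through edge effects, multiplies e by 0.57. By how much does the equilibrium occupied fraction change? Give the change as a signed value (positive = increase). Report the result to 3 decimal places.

Before: p* = h − e/c = 0.91 − 0.74/1.27 = 0.91 − 0.5827 = 0.3273.
After: c = 1.27, e = 0.4218, h = 0.83; p* = 0.83 − 0.4218/1.27 = 0.4979.
Δp* = 0.4979 − 0.3273 = +0.1706.

0.171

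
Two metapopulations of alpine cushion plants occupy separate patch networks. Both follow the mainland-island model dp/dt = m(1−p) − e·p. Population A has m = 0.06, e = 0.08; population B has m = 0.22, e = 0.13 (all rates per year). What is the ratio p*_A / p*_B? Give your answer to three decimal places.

A: p*_A = m/(m+e) = 0.06/0.1400 = 0.4286.
B: p*_B = 0.22/0.3500 = 0.6286.
p*_A / p*_B = 0.4286/0.6286 = 0.6818.

0.682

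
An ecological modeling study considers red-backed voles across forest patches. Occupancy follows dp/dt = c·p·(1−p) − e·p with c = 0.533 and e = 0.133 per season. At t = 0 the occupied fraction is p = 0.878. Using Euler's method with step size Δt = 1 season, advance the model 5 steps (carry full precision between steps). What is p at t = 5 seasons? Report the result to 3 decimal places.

Update rule: p ← p + [c·p·(1−p) − e·p]·Δt with Δt = 1.
t = 1: p = 0.87800 + (-0.05968) = 0.81832
t = 2: p = 0.81832 + (-0.02959) = 0.78873
t = 3: p = 0.78873 + (-0.01608) = 0.77264
t = 4: p = 0.77264 + (-0.00913) = 0.76351
t = 5: p = 0.76351 + (-0.00531) = 0.75820

0.758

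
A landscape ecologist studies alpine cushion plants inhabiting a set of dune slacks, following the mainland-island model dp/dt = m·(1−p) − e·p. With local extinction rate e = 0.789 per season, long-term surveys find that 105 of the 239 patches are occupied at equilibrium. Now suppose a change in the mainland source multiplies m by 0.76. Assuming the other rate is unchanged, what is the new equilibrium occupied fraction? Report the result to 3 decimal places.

Observed p* = 105/239 = 0.43933.
Balance m(1−p*) = e·p* gives m = e·p*/(1−p*) = 0.789×0.43933/0.56067 = 0.61824.
New p* = m/(m+e) = 0.46986/(0.46986+0.78900) = 0.37324.

0.373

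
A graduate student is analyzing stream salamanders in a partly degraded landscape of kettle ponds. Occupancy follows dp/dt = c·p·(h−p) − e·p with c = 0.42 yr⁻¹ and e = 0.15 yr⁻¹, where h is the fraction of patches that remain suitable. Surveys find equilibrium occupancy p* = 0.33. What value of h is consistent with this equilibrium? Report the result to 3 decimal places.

0.687

At equilibrium c(h−p*) = e, so h = p* + e/c.
h = 0.33 + 0.15/0.42 = 0.33 + 0.3571 = 0.6871.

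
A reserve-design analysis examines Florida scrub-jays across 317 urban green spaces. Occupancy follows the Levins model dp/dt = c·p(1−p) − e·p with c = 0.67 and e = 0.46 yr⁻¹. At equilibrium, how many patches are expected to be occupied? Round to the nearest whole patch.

p* = 1 − e/c = 1 − 0.46/0.67 = 0.3134.
Expected occupied patches = N × p* = 317 × 0.3134 = 99.36 ≈ 99.

99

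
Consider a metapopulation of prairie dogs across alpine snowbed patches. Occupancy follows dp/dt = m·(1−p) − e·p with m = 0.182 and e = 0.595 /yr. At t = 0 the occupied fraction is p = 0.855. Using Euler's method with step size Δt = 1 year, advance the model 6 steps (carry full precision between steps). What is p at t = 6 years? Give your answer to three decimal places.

0.234

Update rule: p ← p + [m·(1−p) − e·p]·Δt with Δt = 1.
p: 0.85500 → 0.37267  (Δp = -0.48233)
p: 0.37267 → 0.26510  (Δp = -0.10756)
p: 0.26510 → 0.24112  (Δp = -0.02399)
p: 0.24112 → 0.23577  (Δp = -0.00535)
p: 0.23577 → 0.23458  (Δp = -0.00119)
p: 0.23458 → 0.23431  (Δp = -0.00027)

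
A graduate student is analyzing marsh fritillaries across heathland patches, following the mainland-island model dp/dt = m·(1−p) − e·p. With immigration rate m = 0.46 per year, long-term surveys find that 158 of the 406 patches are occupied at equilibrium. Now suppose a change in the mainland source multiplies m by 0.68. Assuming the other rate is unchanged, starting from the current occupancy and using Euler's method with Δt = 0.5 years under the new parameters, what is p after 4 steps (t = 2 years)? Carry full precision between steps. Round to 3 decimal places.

Observed p* = 158/406 = 0.38916.
Balance m(1−p*) = e·p* gives e = m(1−p*)/p* = 0.46×0.61084/0.38916 = 0.72203.
Starting from p₀ = 0.38916; update p ← p + (dp/dt)·Δt with the new parameters.
  1  |  dp/dt·Δt = -0.044958  |  p_1 = 0.344205
  2  |  dp/dt·Δt = -0.021696  |  p_2 = 0.322509
  3  |  dp/dt·Δt = -0.010470  |  p_3 = 0.312039
  4  |  dp/dt·Δt = -0.005053  |  p_4 = 0.306986

0.307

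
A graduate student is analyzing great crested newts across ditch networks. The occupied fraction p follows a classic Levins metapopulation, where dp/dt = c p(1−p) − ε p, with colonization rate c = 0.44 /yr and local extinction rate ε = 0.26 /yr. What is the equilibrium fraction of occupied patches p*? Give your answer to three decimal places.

At equilibrium, colonization balances extinction: c·p*·(1−p*) = ε·p*.
So p* = 1 − ε/c = 1 − 0.26/0.44 = 1 − 0.5909 = 0.4091.

0.409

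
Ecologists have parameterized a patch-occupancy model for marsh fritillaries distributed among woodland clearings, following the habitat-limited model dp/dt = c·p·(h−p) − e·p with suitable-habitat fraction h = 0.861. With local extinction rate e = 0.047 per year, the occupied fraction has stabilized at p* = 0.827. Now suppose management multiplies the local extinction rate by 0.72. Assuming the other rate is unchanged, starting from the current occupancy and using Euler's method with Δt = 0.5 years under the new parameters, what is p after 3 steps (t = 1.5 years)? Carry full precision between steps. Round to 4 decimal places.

Balance c(h−p*) = e gives c = e/(0.861 − 0.82700) = 0.047/0.03400 = 1.38235.
Starting from p₀ = 0.82700; update p ← p + (dp/dt)·Δt with the new parameters.
step 1: Δp = +0.00544, p = 0.83244
step 2: Δp = +0.00235, p = 0.83479
step 3: Δp = +0.00100, p = 0.83579

0.8358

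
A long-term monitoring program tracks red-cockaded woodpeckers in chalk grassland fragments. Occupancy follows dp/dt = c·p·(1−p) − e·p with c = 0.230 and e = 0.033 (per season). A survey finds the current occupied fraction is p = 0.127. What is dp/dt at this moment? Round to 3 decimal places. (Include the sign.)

Colonization term: c·p·(1−p) = 0.230×0.127×0.8730 = 0.02550.
Extinction term: e·p = 0.00419.
dp/dt = 0.02550 − 0.00419 = 0.02131.

0.021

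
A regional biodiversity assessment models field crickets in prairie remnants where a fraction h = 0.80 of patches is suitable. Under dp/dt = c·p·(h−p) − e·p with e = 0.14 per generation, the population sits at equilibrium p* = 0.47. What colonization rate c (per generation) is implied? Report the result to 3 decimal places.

At equilibrium c(h−p*) = e, so c = e/(h−p*).
c = 0.14/(0.80 − 0.47) = 0.14/0.3300 = 0.4242.

0.424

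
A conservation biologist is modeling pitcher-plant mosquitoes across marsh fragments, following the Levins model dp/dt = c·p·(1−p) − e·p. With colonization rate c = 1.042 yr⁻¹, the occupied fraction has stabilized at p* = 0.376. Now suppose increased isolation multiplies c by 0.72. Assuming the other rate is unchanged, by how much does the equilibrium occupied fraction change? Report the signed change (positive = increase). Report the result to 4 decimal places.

-0.2427

Balance c(1−p*) = e gives e = 1.042×(1 − 0.37600) = 0.65021.
New p* = 1 − e/c = 1 − 0.65021/0.75024 = 0.13333.
Δp* = 0.13333 − 0.37600 = -0.24267.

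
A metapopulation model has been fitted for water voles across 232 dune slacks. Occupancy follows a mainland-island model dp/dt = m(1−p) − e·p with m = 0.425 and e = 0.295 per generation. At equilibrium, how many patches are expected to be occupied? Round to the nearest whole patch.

p* = m/(m+e) = 0.425/0.7200 = 0.5903.
Expected occupied patches = N × p* = 232 × 0.5903 = 136.94 ≈ 137.

137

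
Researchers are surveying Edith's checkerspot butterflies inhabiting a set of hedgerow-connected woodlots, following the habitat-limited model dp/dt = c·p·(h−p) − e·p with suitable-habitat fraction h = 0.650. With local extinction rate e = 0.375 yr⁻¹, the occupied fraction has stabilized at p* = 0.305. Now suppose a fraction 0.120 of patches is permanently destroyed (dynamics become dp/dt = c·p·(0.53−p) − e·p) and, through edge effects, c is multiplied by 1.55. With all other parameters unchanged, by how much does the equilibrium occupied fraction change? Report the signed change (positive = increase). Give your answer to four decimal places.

0.0024

Balance c(h−p*) = e gives c = e/(0.65 − 0.30500) = 0.375/0.34500 = 1.08696.
New p* = 0.53 − e/c = 0.53 − 0.37500/1.68479 = 0.30742.
Δp* = 0.30742 − 0.30500 = +0.00242.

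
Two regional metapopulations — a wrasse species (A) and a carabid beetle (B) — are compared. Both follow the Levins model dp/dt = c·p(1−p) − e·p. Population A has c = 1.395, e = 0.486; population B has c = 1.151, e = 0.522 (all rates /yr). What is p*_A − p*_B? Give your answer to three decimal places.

A: p*_A = 1 − 0.486/1.395 = 0.6516.
B: p*_B = 1 − 0.522/1.151 = 0.5465.
p*_A − p*_B = 0.6516 − 0.5465 = 0.1051.

0.105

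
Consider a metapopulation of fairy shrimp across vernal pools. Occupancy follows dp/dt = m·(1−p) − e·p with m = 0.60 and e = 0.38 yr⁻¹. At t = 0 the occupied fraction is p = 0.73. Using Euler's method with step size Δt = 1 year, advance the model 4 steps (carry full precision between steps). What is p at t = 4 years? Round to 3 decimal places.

Update rule: p ← p + [m·(1−p) − e·p]·Δt with Δt = 1.
p: 0.73000 → 0.61460  (Δp = -0.11540)
p: 0.61460 → 0.61229  (Δp = -0.00231)
p: 0.61229 → 0.61225  (Δp = -0.00005)
p: 0.61225 → 0.61224  (Δp = -0.00000)

0.612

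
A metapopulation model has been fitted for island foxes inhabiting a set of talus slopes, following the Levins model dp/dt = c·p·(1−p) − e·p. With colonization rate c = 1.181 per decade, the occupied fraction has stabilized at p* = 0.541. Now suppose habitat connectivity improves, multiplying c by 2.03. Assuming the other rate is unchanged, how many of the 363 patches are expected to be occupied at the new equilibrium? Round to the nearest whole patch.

281

Balance c(1−p*) = e gives e = 1.181×(1 − 0.54100) = 0.54208.
New p* = 1 − e/c = 1 − 0.54208/2.39743 = 0.77389.
Expected occupied = 363 × 0.77389 = 280.92 ≈ 281.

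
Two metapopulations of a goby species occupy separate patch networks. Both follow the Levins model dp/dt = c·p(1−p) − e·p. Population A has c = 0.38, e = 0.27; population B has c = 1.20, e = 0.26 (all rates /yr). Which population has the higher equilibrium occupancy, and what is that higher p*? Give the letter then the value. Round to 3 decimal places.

B, 0.783

A: p*_A = 1 − 0.27/0.38 = 0.2895.
B: p*_B = 1 − 0.26/1.20 = 0.7833.
B is higher at 0.7833.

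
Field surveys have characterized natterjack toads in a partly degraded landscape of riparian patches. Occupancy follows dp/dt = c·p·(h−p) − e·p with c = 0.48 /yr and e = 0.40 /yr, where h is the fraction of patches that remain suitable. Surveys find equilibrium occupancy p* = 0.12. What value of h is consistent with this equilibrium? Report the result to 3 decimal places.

0.953

At equilibrium c(h−p*) = e, so h = p* + e/c.
h = 0.12 + 0.40/0.48 = 0.12 + 0.8333 = 0.9533.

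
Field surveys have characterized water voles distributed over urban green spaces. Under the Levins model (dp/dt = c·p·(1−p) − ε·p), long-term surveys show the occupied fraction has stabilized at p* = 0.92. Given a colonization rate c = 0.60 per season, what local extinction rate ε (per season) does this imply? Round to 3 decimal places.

0.048

At equilibrium c(1−p*) = ε.
ε = 0.60 × (1 − 0.92) = 0.60 × 0.0800 = 0.0480.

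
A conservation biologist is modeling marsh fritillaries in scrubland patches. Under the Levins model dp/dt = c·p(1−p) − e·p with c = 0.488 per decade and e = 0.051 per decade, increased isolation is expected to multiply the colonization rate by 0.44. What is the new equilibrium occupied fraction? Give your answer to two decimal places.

Before: p* = 1 − 0.051/0.488 = 0.8955.
After the change, c = 0.21472, e = 0.051, so p* = 1 − 0.051/0.21472 = 0.7625.

0.76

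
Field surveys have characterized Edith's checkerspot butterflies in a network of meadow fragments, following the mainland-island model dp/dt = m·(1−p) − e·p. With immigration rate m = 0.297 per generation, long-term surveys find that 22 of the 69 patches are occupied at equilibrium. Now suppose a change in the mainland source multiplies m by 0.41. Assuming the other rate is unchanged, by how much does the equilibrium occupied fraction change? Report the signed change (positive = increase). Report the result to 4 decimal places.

Observed p* = 22/69 = 0.31884.
Balance m(1−p*) = e·p* gives e = m(1−p*)/p* = 0.297×0.68116/0.31884 = 0.63450.
New p* = m/(m+e) = 0.12177/(0.12177+0.63450) = 0.16101.
Δp* = 0.16101 − 0.31884 = -0.15783.

-0.1578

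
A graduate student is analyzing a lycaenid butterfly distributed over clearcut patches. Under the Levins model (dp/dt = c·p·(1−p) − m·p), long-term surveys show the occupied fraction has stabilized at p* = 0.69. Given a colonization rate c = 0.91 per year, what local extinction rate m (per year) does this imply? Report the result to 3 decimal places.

0.282

At equilibrium c(1−p*) = m.
m = 0.91 × (1 − 0.69) = 0.91 × 0.3100 = 0.2821.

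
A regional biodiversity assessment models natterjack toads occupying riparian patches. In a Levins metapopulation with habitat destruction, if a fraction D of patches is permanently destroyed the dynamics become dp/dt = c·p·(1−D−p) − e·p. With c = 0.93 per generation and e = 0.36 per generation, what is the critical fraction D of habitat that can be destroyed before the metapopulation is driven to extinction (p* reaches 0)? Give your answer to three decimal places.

0.613

The nontrivial equilibrium is p* = (1−D) − e/c; extinction occurs when this hits zero.
So D_crit = 1 − e/c = 1 − 0.36/0.93 = 1 − 0.3871 = 0.6129.
Note this equals the original equilibrium occupancy — the Levins extinction-debt result.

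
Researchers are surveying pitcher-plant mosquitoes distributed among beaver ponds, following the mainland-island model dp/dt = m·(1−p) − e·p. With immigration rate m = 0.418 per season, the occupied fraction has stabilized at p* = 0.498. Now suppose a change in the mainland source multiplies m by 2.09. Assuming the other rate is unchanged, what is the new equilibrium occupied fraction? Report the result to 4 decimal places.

0.6746

Balance m(1−p*) = e·p* gives e = m(1−p*)/p* = 0.418×0.50200/0.49800 = 0.42136.
New p* = m/(m+e) = 0.87362/(0.87362+0.42136) = 0.67462.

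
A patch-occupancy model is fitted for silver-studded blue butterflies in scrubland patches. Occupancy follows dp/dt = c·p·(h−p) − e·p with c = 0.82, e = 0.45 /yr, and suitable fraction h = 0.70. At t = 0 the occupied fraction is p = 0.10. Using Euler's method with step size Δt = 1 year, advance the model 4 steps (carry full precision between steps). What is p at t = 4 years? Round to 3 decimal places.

0.116

Update rule: p ← p + [c·p·(h−p) − e·p]·Δt with Δt = 1.
p: 0.10000 → 0.10420  (Δp = +0.00420)
p: 0.10420 → 0.10822  (Δp = +0.00402)
p: 0.10822 → 0.11203  (Δp = +0.00382)
p: 0.11203 → 0.11563  (Δp = +0.00360)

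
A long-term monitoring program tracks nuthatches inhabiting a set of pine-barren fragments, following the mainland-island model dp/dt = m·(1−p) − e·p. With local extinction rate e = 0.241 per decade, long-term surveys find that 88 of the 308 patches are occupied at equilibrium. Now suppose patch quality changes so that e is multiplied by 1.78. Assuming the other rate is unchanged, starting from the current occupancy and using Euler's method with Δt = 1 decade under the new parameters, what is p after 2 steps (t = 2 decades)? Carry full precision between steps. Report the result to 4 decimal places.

0.2065

Observed p* = 88/308 = 0.28571.
Balance m(1−p*) = e·p* gives m = e·p*/(1−p*) = 0.241×0.28571/0.71429 = 0.09640.
Starting from p₀ = 0.28571; update p ← p + (dp/dt)·Δt with the new parameters.
p: 0.28571 → 0.23201  (Δp = -0.05371)
p: 0.23201 → 0.20651  (Δp = -0.02549)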